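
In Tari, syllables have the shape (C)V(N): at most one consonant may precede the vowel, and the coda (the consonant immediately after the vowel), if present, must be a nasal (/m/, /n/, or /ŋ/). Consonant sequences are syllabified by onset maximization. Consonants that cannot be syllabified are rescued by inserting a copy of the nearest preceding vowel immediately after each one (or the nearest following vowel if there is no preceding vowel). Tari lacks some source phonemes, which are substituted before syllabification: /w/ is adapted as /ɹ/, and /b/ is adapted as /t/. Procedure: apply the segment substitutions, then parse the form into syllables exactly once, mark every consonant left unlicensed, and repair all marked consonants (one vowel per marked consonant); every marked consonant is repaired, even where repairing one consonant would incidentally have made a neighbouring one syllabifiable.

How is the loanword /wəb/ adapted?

Substitution: /w/ → /ɹ/, /b/ → /t/, giving /ɹət/.
Under (C)V(N), the unsyllabifiable consonants are /t/ (only a nasal (/m/, /n/, or /ŋ/) is licensed in coda position; onsets are limited to one consonant).
Each unlicensed consonant becomes the onset of a new syllable: /t/ → /tə/.

ɹətə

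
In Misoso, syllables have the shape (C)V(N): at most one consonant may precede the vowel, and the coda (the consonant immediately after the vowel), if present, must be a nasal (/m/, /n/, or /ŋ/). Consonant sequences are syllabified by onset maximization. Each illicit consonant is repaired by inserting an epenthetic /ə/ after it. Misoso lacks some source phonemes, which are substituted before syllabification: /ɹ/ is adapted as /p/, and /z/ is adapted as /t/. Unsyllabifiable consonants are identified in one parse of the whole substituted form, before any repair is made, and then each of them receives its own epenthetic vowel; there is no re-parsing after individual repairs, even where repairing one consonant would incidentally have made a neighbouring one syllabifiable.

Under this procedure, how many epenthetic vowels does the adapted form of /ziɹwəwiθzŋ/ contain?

After substitution the input is /tipwəwiθtŋ/.
The unsyllabifiable consonants are /p/, /θ/, /t/, /ŋ/; each receives one epenthetic vowel.

4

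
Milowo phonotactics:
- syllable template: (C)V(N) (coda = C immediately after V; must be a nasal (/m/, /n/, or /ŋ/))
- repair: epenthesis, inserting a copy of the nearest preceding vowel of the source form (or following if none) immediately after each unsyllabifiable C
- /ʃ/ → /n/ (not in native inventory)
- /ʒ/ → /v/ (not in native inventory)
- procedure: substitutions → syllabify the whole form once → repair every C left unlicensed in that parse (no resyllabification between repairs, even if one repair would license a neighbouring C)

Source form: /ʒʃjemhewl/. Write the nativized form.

Substitution: /ʒ/ → /v/, /ʃ/ → /n/, giving /vnjemhewl/.
Under (C)V(N), the unsyllabifiable consonants are /v/, /n/, /w/, /l/ (only a nasal (/m/, /n/, or /ŋ/) is licensed in coda position; onsets are limited to one consonant).
Epenthesis after each stranded consonant: /v/ → /ve/, /n/ → /ne/, /w/ → /we/, /l/ → /le/.

venejemhewele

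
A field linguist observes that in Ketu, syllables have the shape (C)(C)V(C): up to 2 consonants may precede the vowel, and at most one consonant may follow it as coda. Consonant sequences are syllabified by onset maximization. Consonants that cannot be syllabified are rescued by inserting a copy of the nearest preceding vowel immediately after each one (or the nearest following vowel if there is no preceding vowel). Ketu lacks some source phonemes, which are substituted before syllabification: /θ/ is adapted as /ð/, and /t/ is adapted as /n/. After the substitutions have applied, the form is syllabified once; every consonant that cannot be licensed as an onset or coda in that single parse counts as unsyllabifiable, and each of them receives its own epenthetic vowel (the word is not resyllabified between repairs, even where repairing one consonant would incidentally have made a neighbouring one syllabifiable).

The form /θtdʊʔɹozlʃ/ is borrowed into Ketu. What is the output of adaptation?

ðʊndʊʔɹozloʃo

Substitution: /θ/ → /ð/, /t/ → /n/, giving /ðndʊʔɹozlʃ/.
Syllabifying with onset maximization leaves /ð/, /l/, /ʃ/ stranded (at most one coda consonant is licensed; onsets may contain at most 2 consonants).
Each unlicensed consonant becomes the onset of a new syllable: /ð/ → /ðʊ/, /l/ → /lo/, /ʃ/ → /ʃo/.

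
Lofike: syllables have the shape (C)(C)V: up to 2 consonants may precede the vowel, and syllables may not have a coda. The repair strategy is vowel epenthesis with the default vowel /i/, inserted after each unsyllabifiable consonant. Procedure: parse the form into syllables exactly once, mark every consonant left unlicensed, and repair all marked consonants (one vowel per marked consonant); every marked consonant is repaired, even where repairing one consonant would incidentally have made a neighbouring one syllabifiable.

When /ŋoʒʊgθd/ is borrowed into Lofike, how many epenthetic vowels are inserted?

3

The unsyllabifiable consonants are /g/, /θ/, /d/; each receives one epenthetic vowel.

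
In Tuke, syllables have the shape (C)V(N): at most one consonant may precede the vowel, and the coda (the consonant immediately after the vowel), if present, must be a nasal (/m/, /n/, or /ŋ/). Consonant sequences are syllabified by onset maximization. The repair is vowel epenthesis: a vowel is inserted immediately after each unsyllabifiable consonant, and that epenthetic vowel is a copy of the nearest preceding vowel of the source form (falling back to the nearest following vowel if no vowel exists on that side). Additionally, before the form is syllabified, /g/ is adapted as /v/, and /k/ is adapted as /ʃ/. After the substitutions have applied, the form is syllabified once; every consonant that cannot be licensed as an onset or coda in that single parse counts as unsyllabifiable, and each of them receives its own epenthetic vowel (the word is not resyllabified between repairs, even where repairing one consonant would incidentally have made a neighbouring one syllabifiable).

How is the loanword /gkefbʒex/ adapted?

Substitution: /g/ → /v/, /k/ → /ʃ/, giving /vʃefbʒex/.
The consonants /v/, /f/, /b/, /x/ cannot be parsed into a legal (C)V(N) syllable (only a nasal (/m/, /n/, or /ŋ/) is licensed in coda position; onsets are limited to one consonant).
Inserting the epenthetic vowel yields /v/ → /ve/, /f/ → /fe/, /b/ → /be/, /x/ → /xe/.

veʃefebeʒexe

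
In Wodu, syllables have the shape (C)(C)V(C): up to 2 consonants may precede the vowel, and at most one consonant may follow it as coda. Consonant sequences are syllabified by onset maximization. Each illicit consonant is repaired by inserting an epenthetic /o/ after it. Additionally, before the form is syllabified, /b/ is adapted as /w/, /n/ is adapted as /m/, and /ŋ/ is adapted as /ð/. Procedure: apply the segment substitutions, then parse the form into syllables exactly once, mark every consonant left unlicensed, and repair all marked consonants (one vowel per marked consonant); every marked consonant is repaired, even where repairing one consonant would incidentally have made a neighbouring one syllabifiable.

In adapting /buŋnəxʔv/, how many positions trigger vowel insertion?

2

After substitution the input is /wuðməxʔv/.
The unsyllabifiable consonants are /ʔ/, /v/; each receives one epenthetic vowel.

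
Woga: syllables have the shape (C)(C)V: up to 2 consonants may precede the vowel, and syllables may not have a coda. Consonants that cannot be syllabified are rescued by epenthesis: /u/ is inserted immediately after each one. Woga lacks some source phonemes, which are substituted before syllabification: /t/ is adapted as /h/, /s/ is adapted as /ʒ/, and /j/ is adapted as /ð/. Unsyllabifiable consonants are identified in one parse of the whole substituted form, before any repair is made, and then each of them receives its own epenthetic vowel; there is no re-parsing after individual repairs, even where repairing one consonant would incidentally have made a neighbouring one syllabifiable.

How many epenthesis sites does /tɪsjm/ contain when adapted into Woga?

After substitution the input is /hɪʒðm/.
The unsyllabifiable consonants are /ʒ/, /ð/, /m/; each receives one epenthetic vowel.

3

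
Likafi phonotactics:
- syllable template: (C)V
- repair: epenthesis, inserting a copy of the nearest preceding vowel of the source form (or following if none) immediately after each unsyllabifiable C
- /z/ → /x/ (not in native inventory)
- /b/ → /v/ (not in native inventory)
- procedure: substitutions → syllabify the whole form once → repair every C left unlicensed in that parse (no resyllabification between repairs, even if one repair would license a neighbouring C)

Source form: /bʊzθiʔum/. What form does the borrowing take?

vʊxʊθiʔumu

Substitution: /b/ → /v/, /z/ → /x/, giving /vʊxθiʔum/.
Under (C)V, the unsyllabifiable consonants are /x/, /m/ (no codas are permitted; onsets are limited to one consonant).
Epenthesis after each stranded consonant: /x/ → /xʊ/, /m/ → /mu/.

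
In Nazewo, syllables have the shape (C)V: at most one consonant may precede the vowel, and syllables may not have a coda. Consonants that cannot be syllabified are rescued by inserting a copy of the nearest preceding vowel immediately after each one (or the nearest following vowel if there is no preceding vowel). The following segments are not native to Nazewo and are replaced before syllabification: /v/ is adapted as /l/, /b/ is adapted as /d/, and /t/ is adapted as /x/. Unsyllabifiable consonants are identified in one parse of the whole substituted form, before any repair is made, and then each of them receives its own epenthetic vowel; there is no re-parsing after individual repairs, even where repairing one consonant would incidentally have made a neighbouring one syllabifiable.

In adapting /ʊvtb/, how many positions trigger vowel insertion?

3

After substitution the input is /ʊlxd/.
The unsyllabifiable consonants are /l/, /x/, /d/; each receives one epenthetic vowel.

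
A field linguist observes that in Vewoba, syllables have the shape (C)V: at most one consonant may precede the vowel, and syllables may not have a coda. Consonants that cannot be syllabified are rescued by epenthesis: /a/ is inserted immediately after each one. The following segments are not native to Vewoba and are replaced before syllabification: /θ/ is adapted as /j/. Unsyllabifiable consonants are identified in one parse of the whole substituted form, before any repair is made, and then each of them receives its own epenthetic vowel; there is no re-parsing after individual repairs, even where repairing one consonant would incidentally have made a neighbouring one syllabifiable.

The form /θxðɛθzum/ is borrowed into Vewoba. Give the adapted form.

Substitution: /θ/ → /j/, giving /jxðɛjzum/.
Syllabifying with onset maximization leaves /j/, /x/, /j/, /m/ stranded (no codas are permitted; onsets are limited to one consonant).
Epenthesis after each stranded consonant: /j/ → /ja/, /x/ → /xa/, /j/ → /ja/, /m/ → /ma/.

jaxaðɛjazuma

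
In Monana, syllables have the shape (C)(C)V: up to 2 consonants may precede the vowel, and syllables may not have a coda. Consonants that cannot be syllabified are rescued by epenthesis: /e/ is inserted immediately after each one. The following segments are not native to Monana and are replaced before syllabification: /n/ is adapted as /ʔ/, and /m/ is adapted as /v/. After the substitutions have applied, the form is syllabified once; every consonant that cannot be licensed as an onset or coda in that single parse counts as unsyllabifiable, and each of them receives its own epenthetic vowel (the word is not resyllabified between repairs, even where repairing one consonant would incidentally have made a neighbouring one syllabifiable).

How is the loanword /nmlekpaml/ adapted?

Substitution: /n/ → /ʔ/, /m/ → /v/, giving /ʔvlekpavl/.
Under (C)(C)V, the unsyllabifiable consonants are /ʔ/, /v/, /l/ (no codas are permitted; onsets may contain at most 2 consonants).
Inserting the epenthetic vowel yields /ʔ/ → /ʔe/, /v/ → /ve/, /l/ → /le/.

ʔevlekpavele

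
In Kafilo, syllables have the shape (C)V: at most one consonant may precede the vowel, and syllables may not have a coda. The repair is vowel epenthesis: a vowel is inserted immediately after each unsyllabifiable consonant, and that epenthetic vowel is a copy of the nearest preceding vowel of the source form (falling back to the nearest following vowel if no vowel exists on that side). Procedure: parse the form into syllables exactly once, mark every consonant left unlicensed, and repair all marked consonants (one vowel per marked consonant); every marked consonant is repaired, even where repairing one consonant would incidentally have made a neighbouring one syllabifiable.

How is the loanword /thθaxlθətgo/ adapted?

tahaθaxalaθətəgo

Under (C)V, the unsyllabifiable consonants are /t/, /h/, /x/, /l/, /t/ (no codas are permitted; onsets are limited to one consonant).
Epenthesis after each stranded consonant: /t/ → /ta/, /h/ → /ha/, /x/ → /xa/, /l/ → /la/, /t/ → /tə/.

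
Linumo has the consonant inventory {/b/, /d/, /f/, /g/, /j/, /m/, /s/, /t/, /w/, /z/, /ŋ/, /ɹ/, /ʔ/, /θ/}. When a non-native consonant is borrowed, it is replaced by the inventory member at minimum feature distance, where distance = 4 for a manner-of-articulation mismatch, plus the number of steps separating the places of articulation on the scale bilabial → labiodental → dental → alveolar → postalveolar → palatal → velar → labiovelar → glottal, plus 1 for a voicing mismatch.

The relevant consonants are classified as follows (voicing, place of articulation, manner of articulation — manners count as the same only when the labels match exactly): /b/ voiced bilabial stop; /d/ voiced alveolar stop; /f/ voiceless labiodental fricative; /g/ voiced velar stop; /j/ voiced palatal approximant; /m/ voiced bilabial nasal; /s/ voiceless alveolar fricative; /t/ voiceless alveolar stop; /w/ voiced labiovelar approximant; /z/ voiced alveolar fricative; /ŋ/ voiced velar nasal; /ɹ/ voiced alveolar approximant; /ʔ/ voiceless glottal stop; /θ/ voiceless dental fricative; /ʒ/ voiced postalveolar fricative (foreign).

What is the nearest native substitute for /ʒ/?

/z/ is closest: same manner (fricative), place distance 1 (postalveolar→alveolar), same voicing; total 1. Next closest is /s/ at distance 2.

z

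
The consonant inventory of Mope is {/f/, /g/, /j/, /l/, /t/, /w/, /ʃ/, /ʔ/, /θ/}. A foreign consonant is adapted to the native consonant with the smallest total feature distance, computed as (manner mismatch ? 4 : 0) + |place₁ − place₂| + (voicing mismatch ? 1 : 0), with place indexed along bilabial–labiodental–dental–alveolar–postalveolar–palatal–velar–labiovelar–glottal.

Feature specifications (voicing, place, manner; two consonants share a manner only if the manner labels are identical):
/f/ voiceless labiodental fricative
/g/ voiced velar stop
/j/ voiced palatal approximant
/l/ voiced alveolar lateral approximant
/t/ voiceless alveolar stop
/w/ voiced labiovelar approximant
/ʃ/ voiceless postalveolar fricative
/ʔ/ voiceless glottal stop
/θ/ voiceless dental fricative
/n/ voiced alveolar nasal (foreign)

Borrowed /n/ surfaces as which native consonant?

/l/ is closest: manner differs (nasal→lateral approximant, +4), place distance 0 (alveolar→alveolar), same voicing; total 4. Next closest is /t/ at distance 5.

l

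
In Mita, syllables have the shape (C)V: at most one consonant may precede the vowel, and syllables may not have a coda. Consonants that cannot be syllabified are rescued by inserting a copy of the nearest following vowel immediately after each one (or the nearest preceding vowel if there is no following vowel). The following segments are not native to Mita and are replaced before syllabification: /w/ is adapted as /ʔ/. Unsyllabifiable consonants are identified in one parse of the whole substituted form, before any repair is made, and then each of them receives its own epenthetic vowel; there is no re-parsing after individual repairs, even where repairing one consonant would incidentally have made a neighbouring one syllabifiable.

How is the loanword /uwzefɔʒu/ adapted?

uʔezefɔʒu

Substitution: /w/ → /ʔ/, giving /uʔzefɔʒu/.
Under (C)V, the unsyllabifiable consonants are /ʔ/ (no codas are permitted; onsets are limited to one consonant).
Epenthesis after each stranded consonant: /ʔ/ → /ʔe/.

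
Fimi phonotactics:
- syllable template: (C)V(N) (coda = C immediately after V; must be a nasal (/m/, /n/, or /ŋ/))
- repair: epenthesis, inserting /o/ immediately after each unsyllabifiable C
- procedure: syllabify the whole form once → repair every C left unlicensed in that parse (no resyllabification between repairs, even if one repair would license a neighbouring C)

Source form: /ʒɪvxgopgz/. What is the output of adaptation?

ʒɪvoxogopogozo

Syllabifying with onset maximization leaves /v/, /x/, /p/, /g/, /z/ stranded (only a nasal (/m/, /n/, or /ŋ/) is licensed in coda position; onsets are limited to one consonant).
Epenthesis after each stranded consonant: /v/ → /vo/, /x/ → /xo/, /p/ → /po/, /g/ → /go/, /z/ → /zo/.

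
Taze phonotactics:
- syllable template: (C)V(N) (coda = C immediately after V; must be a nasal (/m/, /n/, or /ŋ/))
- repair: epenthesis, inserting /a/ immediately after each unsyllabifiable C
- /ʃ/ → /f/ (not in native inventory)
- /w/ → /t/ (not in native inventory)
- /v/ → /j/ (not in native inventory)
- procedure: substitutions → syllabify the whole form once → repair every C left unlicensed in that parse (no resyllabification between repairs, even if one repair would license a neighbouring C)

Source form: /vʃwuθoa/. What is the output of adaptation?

Substitution: /v/ → /j/, /ʃ/ → /f/, /w/ → /t/, giving /jftuθoa/.
Syllabifying with onset maximization leaves /j/, /f/ stranded (only a nasal (/m/, /n/, or /ŋ/) is licensed in coda position; onsets are limited to one consonant).
Each unlicensed consonant becomes the onset of a new syllable: /j/ → /ja/, /f/ → /fa/.

jafatuθoa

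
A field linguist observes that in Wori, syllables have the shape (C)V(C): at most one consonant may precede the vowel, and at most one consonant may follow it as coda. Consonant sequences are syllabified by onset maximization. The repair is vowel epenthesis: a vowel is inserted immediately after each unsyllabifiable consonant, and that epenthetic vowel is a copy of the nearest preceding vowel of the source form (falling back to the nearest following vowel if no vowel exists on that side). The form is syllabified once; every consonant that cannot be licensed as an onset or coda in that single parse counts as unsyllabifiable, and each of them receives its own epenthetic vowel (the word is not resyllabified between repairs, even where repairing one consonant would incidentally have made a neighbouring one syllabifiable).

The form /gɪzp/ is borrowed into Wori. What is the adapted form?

The consonants /p/ cannot be parsed into a legal (C)V(C) syllable (at most one coda consonant is licensed; onsets are limited to one consonant).
Epenthesis after each stranded consonant: /p/ → /pɪ/.

gɪzpɪ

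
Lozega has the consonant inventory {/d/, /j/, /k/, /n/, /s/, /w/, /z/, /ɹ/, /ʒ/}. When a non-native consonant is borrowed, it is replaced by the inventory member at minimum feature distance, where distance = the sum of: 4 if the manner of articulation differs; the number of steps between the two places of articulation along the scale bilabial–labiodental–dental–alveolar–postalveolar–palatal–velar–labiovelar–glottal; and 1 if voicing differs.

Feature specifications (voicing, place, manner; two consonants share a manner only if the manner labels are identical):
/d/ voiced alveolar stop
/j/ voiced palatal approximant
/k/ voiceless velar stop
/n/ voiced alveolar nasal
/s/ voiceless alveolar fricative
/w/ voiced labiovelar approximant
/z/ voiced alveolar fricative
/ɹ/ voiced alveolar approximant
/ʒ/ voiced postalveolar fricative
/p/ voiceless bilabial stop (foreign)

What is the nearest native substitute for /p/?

/d/ is closest: same manner (stop), place distance 3 (bilabial→alveolar), voicing differs (+1); total 4. Next closest is /k/ at distance 6.

d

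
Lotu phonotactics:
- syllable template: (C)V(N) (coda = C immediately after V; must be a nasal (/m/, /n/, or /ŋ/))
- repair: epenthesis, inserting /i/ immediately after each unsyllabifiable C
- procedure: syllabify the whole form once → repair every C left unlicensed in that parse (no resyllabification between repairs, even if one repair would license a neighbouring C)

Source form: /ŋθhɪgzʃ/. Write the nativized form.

ŋiθihɪgiziʃi

The consonants /ŋ/, /θ/, /g/, /z/, /ʃ/ cannot be parsed into a legal (C)V(N) syllable (only a nasal (/m/, /n/, or /ŋ/) is licensed in coda position; onsets are limited to one consonant).
Each unlicensed consonant becomes the onset of a new syllable: /ŋ/ → /ŋi/, /θ/ → /θi/, /g/ → /gi/, /z/ → /zi/, /ʃ/ → /ʃi/.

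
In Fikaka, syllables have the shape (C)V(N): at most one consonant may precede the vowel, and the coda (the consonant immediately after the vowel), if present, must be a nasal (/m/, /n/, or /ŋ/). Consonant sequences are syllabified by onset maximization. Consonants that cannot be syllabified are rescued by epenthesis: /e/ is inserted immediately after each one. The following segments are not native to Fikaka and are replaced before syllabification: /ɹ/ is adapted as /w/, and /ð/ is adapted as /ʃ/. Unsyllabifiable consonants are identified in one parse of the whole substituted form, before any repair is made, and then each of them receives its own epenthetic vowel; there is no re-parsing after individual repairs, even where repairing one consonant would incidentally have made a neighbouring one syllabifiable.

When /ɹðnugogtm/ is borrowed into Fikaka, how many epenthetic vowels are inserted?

After substitution the input is /wʃnugogtm/.
The unsyllabifiable consonants are /w/, /ʃ/, /g/, /t/, /m/; each receives one epenthetic vowel.

5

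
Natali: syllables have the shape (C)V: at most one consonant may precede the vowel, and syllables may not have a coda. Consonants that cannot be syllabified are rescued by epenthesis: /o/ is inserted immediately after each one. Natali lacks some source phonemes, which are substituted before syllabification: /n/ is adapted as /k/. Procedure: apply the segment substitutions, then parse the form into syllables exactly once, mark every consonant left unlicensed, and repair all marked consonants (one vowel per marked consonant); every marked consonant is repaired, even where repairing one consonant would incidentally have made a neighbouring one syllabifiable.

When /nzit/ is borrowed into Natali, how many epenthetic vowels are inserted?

2

After substitution the input is /kzit/.
The unsyllabifiable consonants are /k/, /t/; each receives one epenthetic vowel.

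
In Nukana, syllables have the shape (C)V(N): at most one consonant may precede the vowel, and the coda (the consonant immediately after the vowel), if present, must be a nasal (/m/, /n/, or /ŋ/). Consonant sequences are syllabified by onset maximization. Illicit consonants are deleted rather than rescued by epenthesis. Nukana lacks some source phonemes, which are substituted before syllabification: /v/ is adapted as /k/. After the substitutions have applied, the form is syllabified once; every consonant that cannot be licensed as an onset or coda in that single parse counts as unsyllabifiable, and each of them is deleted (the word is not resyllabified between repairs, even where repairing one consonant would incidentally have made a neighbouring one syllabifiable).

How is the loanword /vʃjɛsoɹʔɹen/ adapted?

jɛsoɹen

Substitution: /v/ → /k/, giving /kʃjɛsoɹʔɹen/.
Syllabifying with onset maximization leaves /k/, /ʃ/, /ɹ/, /ʔ/ stranded (only a nasal (/m/, /n/, or /ŋ/) is licensed in coda position; onsets are limited to one consonant).
Deleting the stranded consonants removes /k/, /ʃ/, /ɹ/, /ʔ/.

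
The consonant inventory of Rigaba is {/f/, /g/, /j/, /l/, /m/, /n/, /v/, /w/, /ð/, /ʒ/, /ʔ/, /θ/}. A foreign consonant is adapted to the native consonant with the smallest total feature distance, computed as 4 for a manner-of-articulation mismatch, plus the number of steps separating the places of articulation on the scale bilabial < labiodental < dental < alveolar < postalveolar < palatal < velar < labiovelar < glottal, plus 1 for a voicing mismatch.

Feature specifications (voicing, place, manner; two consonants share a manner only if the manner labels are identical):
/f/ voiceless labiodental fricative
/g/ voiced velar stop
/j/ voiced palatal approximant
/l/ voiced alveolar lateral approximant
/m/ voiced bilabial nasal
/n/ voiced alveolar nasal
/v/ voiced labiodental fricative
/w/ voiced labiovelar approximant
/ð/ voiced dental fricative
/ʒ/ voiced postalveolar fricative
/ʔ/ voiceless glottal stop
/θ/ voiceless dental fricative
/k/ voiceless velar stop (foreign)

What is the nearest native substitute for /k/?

/g/ is closest: same manner (stop), place distance 0 (velar→velar), voicing differs (+1); total 1. Next closest is /ʔ/ at distance 2.

g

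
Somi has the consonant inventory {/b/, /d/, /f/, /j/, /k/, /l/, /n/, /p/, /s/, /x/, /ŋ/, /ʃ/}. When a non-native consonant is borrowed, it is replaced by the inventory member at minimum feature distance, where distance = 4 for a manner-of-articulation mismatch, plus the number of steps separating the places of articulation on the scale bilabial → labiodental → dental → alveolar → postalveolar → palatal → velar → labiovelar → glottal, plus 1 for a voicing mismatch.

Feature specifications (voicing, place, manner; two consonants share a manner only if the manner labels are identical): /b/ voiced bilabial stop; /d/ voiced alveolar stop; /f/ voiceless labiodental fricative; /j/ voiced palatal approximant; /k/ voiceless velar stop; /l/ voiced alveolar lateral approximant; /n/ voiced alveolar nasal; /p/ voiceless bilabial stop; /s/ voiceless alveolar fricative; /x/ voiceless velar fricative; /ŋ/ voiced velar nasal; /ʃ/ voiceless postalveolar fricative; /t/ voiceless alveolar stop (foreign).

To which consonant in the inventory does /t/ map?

d

/d/ is closest: same manner (stop), place distance 0 (alveolar→alveolar), voicing differs (+1); total 1. Next closest is /k/ at distance 3.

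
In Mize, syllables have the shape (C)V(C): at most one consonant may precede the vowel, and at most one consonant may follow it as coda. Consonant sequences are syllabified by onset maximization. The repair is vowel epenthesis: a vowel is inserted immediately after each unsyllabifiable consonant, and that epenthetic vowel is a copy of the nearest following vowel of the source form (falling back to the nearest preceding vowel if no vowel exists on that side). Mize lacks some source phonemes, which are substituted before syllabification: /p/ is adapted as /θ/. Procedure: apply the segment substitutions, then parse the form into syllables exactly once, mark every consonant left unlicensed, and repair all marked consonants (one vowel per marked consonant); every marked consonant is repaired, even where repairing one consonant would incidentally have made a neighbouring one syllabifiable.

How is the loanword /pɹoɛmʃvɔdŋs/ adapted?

θoɹoɛmʃɔvɔdŋɔsɔ

Substitution: /p/ → /θ/, giving /θɹoɛmʃvɔdŋs/.
The consonants /θ/, /ʃ/, /ŋ/, /s/ cannot be parsed into a legal (C)V(C) syllable (at most one coda consonant is licensed; onsets are limited to one consonant).
Each unlicensed consonant becomes the onset of a new syllable: /θ/ → /θo/, /ʃ/ → /ʃɔ/, /ŋ/ → /ŋɔ/, /s/ → /sɔ/.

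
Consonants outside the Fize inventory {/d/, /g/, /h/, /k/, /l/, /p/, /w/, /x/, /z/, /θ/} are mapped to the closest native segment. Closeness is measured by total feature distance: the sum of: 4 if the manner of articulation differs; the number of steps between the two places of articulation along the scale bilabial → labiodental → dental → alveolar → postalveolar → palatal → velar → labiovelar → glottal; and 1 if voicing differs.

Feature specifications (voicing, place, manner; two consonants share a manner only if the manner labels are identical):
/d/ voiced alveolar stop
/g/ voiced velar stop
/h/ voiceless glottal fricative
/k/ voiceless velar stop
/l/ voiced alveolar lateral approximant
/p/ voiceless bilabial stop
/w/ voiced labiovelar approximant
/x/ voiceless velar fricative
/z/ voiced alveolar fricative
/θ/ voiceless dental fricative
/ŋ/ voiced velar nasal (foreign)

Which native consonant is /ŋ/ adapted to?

/g/ is closest: manner differs (nasal→stop, +4), place distance 0 (velar→velar), same voicing; total 4. Next closest is /k/ at distance 5.

g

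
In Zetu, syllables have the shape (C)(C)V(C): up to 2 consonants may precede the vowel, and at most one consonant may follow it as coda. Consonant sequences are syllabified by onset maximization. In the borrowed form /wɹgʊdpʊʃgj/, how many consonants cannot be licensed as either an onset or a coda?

Syllabifying with onset maximization leaves /w/, /g/, /j/ stranded (at most one coda consonant is licensed; onsets may contain at most 2 consonants).

3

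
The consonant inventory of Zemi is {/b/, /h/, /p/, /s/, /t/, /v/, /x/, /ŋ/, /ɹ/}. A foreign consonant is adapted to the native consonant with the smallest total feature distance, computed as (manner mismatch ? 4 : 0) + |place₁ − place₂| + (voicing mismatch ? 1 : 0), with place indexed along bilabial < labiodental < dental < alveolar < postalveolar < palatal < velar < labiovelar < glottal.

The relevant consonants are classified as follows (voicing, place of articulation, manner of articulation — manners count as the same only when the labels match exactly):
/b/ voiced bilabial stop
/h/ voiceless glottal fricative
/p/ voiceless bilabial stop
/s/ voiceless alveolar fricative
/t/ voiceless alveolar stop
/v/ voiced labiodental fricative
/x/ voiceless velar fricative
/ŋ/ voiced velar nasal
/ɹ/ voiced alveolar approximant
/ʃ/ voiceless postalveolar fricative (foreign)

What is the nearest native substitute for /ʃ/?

s

/s/ is closest: same manner (fricative), place distance 1 (postalveolar→alveolar), same voicing; total 1. Next closest is /x/ at distance 2.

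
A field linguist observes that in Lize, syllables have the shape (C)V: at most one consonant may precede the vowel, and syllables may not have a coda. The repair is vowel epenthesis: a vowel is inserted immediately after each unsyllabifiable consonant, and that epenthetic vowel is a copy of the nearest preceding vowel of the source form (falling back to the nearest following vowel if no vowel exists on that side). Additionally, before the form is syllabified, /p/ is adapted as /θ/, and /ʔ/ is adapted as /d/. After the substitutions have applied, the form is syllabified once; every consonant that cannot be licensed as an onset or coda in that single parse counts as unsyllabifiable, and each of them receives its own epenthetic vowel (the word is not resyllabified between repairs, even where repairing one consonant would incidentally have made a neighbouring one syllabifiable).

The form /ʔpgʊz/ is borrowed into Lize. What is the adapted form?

dʊθʊgʊzʊ

Substitution: /ʔ/ → /d/, /p/ → /θ/, giving /dθgʊz/.
The consonants /d/, /θ/, /z/ cannot be parsed into a legal (C)V syllable (no codas are permitted; onsets are limited to one consonant).
Inserting the epenthetic vowel yields /d/ → /dʊ/, /θ/ → /θʊ/, /z/ → /zʊ/.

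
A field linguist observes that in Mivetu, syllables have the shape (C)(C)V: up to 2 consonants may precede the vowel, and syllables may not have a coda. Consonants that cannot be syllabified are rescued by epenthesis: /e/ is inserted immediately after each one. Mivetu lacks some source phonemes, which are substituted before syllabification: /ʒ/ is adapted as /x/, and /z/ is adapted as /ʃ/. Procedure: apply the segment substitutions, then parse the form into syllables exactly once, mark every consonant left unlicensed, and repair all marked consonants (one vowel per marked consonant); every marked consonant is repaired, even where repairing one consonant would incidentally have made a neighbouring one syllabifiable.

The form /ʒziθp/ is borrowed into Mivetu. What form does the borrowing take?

Substitution: /ʒ/ → /x/, /z/ → /ʃ/, giving /xʃiθp/.
Syllabifying with onset maximization leaves /θ/, /p/ stranded (no codas are permitted; onsets may contain at most 2 consonants).
Inserting the epenthetic vowel yields /θ/ → /θe/, /p/ → /pe/.

xʃiθepe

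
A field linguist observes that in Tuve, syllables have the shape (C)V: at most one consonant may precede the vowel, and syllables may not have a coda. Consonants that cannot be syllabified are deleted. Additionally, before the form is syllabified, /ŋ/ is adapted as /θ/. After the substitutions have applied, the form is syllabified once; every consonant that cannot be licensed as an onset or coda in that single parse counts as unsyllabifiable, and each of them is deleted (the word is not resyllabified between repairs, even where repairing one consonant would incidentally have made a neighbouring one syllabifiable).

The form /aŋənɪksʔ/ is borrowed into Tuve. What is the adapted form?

aθənɪ

Substitution: /ŋ/ → /θ/, giving /aθənɪksʔ/.
Under (C)V, the unsyllabifiable consonants are /k/, /s/, /ʔ/ (no codas are permitted; onsets are limited to one consonant).
Deletion applies to /k/, /s/, /ʔ/.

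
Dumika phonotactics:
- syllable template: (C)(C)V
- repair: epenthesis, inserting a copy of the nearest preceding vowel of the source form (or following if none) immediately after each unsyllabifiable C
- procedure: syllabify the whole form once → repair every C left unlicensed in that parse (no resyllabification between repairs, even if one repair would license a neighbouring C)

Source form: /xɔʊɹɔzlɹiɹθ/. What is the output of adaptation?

Under (C)(C)V, the unsyllabifiable consonants are /z/, /ɹ/, /θ/ (no codas are permitted; onsets may contain at most 2 consonants).
Epenthesis after each stranded consonant: /z/ → /zɔ/, /ɹ/ → /ɹi/, /θ/ → /θi/.

xɔʊɹɔzɔlɹiɹiθi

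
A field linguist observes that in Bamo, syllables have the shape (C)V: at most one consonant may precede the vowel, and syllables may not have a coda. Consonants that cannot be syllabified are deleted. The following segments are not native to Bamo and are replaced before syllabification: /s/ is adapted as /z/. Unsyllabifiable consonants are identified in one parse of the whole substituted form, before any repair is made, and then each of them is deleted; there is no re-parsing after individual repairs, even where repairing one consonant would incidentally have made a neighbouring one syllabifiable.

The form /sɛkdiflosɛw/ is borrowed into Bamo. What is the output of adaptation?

Substitution: /s/ → /z/, giving /zɛkdiflozɛw/.
Syllabifying with onset maximization leaves /k/, /f/, /w/ stranded (no codas are permitted; onsets are limited to one consonant).
Deletion applies to /k/, /f/, /w/.

zɛdilozɛ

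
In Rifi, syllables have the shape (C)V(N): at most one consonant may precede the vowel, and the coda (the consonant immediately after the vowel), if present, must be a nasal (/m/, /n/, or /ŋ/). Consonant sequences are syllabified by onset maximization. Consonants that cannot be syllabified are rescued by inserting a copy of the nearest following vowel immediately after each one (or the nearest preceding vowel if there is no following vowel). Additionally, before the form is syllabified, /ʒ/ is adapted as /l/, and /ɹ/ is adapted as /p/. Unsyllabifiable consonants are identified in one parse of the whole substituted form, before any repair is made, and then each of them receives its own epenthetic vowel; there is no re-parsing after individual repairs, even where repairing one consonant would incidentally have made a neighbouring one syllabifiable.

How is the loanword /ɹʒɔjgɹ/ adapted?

pɔlɔjɔgɔpɔ

Substitution: /ɹ/ → /p/, /ʒ/ → /l/, giving /plɔjgp/.
Syllabifying with onset maximization leaves /p/, /j/, /g/, /p/ stranded (only a nasal (/m/, /n/, or /ŋ/) is licensed in coda position; onsets are limited to one consonant).
Each unlicensed consonant becomes the onset of a new syllable: /p/ → /pɔ/, /j/ → /jɔ/, /g/ → /gɔ/, /p/ → /pɔ/.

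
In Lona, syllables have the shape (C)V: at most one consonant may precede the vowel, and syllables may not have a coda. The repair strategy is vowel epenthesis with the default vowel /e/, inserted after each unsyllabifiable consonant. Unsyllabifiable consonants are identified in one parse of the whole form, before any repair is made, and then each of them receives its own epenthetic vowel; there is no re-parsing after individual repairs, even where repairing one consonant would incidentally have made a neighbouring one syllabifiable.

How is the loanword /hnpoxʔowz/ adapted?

Under (C)V, the unsyllabifiable consonants are /h/, /n/, /x/, /w/, /z/ (no codas are permitted; onsets are limited to one consonant).
Each unlicensed consonant becomes the onset of a new syllable: /h/ → /he/, /n/ → /ne/, /x/ → /xe/, /w/ → /we/, /z/ → /ze/.

henepoxeʔoweze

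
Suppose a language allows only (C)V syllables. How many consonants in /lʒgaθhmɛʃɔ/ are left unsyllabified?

4

The consonants /l/, /ʒ/, /θ/, /h/ cannot be parsed into a legal (C)V syllable (no codas are permitted; onsets are limited to one consonant).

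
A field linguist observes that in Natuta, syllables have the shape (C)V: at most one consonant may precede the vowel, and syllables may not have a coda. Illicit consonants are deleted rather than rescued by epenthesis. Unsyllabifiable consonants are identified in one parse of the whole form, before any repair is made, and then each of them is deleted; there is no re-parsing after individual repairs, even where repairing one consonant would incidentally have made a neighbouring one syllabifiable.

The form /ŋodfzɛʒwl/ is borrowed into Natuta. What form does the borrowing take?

ŋozɛ

Under (C)V, the unsyllabifiable consonants are /d/, /f/, /ʒ/, /w/, /l/ (no codas are permitted; onsets are limited to one consonant).
Each unlicensed consonant is deleted: /d/, /f/, /ʒ/, /w/, /l/.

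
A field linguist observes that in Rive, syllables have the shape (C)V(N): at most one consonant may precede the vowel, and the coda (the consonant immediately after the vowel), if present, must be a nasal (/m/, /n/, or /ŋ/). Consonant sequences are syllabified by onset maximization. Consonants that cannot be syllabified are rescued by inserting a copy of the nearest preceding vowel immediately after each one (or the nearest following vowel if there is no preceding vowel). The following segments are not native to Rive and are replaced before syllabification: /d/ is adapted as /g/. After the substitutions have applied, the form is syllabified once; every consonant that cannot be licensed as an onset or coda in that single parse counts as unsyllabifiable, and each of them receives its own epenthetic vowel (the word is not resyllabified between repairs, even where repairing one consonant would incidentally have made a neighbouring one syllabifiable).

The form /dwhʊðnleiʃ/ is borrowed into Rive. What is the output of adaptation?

Substitution: /d/ → /g/, giving /gwhʊðnleiʃ/.
The consonants /g/, /w/, /ð/, /n/, /ʃ/ cannot be parsed into a legal (C)V(N) syllable (only a nasal (/m/, /n/, or /ŋ/) is licensed in coda position; onsets are limited to one consonant).
Each unlicensed consonant becomes the onset of a new syllable: /g/ → /gʊ/, /w/ → /wʊ/, /ð/ → /ðʊ/, /n/ → /nʊ/, /ʃ/ → /ʃi/.

gʊwʊhʊðʊnʊleiʃi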